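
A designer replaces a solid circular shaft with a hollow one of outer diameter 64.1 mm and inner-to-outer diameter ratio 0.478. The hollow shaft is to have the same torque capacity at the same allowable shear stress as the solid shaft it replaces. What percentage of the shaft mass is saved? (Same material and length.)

Equal τ_max and T ⇒ the solid shaft needs d_s³ = d_o³(1−k⁴), so d_s = 64.1·(1−0.478⁴)^(1/3) = 62.96 mm.
Area ratio A_h/A_s = d_o²(1−k²)/d_s² = (1−k²)/(1−k⁴)^(2/3) = 0.7996.
Mass saving = 1 − 0.7996 = 20.0 %.

20.0 %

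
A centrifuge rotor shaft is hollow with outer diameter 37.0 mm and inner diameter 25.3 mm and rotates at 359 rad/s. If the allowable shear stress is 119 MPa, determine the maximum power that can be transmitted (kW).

J = π(d_o⁴ − d_i⁴)/32 = π(0.0370⁴ − 0.0253⁴)/32 = 1.438×10^-7 m⁴.
T_max = τ_allow·J/r = 1.19×10^8 × 1.438×10^-7 / 0.0185 = 924.8 N·m.
ω = 359 rad/s, so P_max = T_max·ω = 3.320×10^5 W.

332 kW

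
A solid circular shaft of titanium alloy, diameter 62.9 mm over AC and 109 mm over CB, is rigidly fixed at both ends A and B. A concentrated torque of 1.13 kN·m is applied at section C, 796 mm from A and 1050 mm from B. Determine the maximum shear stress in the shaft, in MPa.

3.88 MPa

Compatibility: T_A·a/J_AC = T_B·b/J_CB with T_A + T_B = T₀.
J_AC = 1.54×10^-6 m⁴, J_CB = 1.39×10^-5 m⁴, so T_A = T₀·(J_AC/a)/((J_AC/a)+(J_CB/b)) = 144.2 N·m, T_B = 985.8 N·m.
τ in each portion: τ_AC = 2.95×10^6 Pa, τ_CB = 3.88×10^6 Pa; maximum is in CB.
τ_max = T_CB·r/J = 985.8·0.0545/1.39×10^-5 = 3.877×10^6 Pa.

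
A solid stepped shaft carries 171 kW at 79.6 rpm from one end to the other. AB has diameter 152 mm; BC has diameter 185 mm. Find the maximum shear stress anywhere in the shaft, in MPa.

29.8 MPa

ω = 2π·79.6/60 = 8.336 rad/s, so T = P/ω = 171×10³ / 8.336 = 20510 N·m.
Under the same torque, τ_max = 16T/(πd³) is largest where d is smallest — segment AB (d = 152 mm).
τ_max = 16·20510/(π·(0.152)³) = 2.975×10^7 Pa.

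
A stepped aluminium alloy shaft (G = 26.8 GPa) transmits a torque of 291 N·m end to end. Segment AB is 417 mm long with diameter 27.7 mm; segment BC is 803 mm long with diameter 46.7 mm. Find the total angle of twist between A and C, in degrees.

5.56°

J_AB = π(0.0277)⁴/32 = 5.78×10^-8 m⁴; J_BC = π(0.0467)⁴/32 = 4.67×10^-7 m⁴.
θ = (T/G)·Σ L_i/J_i = (291.0/26.8×10⁹)·(0.417/5.78×10^-8 + 0.803/4.67×10^-7) = 0.09701 rad.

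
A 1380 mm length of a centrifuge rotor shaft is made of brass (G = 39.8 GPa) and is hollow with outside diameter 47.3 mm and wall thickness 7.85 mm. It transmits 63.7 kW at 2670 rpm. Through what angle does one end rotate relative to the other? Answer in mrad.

20.1 mrad

ω = 2π·2670/60 = 279.6 rad/s, so T = P/ω = 63.7×10³ / 279.6 = 227.8 N·m.
J = π(d_o⁴ − d_i⁴)/32 = π(0.0473⁴ − 0.0316⁴)/32 = 3.935×10^-7 m⁴.
θ = T·L/(G·J) = 227.8 × 1.38 / (39.8×10⁹ × 3.935×10^-7) = 0.02007 rad.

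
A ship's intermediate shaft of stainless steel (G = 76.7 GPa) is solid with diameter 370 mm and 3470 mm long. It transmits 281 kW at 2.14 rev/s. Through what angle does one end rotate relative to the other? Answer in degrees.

ω = 2π·2.14 = 13.45 rad/s, so T = P/ω = 281×10³ / 13.45 = 20900 N·m.
J = πd⁴/32 = π(0.370)⁴/32 = 1.840×10^-3 m⁴.
θ = T·L/(G·J) = 20900 × 3.47 / (76.7×10⁹ × 1.840×10^-3) = 5.139×10^-4 rad.

0.0294°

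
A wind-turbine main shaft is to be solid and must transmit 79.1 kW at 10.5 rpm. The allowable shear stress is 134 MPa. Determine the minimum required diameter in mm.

140 mm

ω = 2π·10.5/60 = 1.100 rad/s, so T = P/ω = 79.1×10³ / 1.100 = 71940 N·m.
For a solid shaft τ_max = 16T/(πd³), so d = (16T/(π τ_allow))^(1/3) = (16·71940/(π·1.34×10^8))^(1/3) = 0.1398 m.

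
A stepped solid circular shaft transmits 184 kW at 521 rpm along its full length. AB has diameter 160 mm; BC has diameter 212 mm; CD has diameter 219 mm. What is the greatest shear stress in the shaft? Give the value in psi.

ω = 2π·521/60 = 54.56 rad/s, so T = P/ω = 184×10³ / 54.56 = 3372 N·m.
Under the same torque, τ_max = 16T/(πd³) is largest where d is smallest — segment AB (d = 160 mm).
τ_max = 16·3372/(π·(0.160)³) = 4.193×10^6 Pa.

608 psi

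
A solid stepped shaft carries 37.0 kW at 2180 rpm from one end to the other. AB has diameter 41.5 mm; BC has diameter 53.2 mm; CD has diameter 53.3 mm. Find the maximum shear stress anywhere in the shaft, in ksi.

ω = 2π·2180/60 = 228.3 rad/s, so T = P/ω = 37.0×10³ / 228.3 = 162.1 N·m.
Under the same torque, τ_max = 16T/(πd³) is largest where d is smallest — segment AB (d = 41.5 mm).
τ_max = 16·162.1/(π·(0.0415)³) = 1.155×10^7 Pa.

1.68 ksi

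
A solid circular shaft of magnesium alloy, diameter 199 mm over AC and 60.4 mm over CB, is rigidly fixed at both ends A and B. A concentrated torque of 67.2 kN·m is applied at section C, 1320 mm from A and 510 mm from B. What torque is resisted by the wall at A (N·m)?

Compatibility: T_A·a/J_AC = T_B·b/J_CB with T_A + T_B = T₀.
J_AC = 1.54×10^-4 m⁴, J_CB = 1.31×10^-6 m⁴, so T_A = T₀·(J_AC/a)/((J_AC/a)+(J_CB/b)) = 65760 N·m, T_B = 1444 N·m.

65800 N·m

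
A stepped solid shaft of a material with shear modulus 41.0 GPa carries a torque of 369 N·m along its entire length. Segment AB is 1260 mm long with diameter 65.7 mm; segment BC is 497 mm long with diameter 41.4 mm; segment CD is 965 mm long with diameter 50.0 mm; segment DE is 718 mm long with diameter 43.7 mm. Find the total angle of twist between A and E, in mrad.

J_AB = π(0.0657)⁴/32 = 1.83×10^-6 m⁴; J_BC = π(0.0414)⁴/32 = 2.88×10^-7 m⁴; J_CD = π(0.0500)⁴/32 = 6.14×10^-7 m⁴; J_DE = π(0.0437)⁴/32 = 3.58×10^-7 m⁴.
θ = (T/G)·Σ L_i/J_i = (369.0/41.0×10⁹)·(1.26/1.83×10^-6 + 0.497/2.88×10^-7 + 0.965/6.14×10^-7 + 0.718/3.58×10^-7) = 0.05391 rad.

53.9 mrad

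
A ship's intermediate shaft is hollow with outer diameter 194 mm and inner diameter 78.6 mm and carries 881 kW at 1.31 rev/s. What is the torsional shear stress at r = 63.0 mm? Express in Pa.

4.98e7 Pa

ω = 2π·1.31 = 8.231 rad/s, so T = P/ω = 881×10³ / 8.231 = 107000 N·m.
J = π(d_o⁴ − d_i⁴)/32 = π(0.194⁴ − 0.0786⁴)/32 = 1.353×10^-4 m⁴.
Shear stress varies linearly with radius: τ = T·r/J = 107000 × 0.0630 / 1.353×10^-4 = 4.983×10^7 Pa.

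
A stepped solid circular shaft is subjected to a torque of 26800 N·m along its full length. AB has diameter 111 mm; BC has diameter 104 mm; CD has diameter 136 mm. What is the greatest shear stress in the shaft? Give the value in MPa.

121 MPa

Under the same torque, τ_max = 16T/(πd³) is largest where d is smallest — segment BC (d = 104 mm).
τ_max = 16·26800/(π·(0.104)³) = 1.213×10^8 Pa.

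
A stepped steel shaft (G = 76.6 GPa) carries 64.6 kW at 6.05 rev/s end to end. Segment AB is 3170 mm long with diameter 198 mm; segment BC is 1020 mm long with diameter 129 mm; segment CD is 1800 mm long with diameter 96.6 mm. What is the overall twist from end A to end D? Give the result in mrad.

ω = 2π·6.05 = 38.01 rad/s, so T = P/ω = 64.6×10³ / 38.01 = 1699 N·m.
J_AB = π(0.198)⁴/32 = 1.51×10^-4 m⁴; J_BC = π(0.129)⁴/32 = 2.72×10^-5 m⁴; J_CD = π(0.0966)⁴/32 = 8.55×10^-6 m⁴.
θ = (T/G)·Σ L_i/J_i = (1699/76.6×10⁹)·(3.17/1.51×10^-4 + 1.02/2.72×10^-5 + 1.80/8.55×10^-6) = 5.970×10^-3 rad.

5.97 mrad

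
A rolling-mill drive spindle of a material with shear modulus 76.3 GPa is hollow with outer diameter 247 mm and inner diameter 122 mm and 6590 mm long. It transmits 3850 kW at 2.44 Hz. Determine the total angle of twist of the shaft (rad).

0.0631 rad

ω = 2π·2.44 = 15.33 rad/s, so T = P/ω = 3850×10³ / 15.33 = 251100 N·m.
J = π(d_o⁴ − d_i⁴)/32 = π(0.247⁴ − 0.122⁴)/32 = 3.437×10^-4 m⁴.
θ = T·L/(G·J) = 251100 × 6.59 / (76.3×10⁹ × 3.437×10^-4) = 0.06311 rad.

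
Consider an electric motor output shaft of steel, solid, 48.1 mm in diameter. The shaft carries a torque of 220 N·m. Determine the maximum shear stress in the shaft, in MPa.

10.1 MPa

J = πd⁴/32 = π(0.0481)⁴/32 = 5.255×10^-7 m⁴.
τ_max = T·r/J = 220.0 × 0.0241 / 5.255×10^-7 = 1.007×10^7 Pa.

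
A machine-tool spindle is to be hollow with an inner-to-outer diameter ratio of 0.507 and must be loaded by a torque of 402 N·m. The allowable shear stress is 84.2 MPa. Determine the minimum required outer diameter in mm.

29.6 mm

For a hollow shaft with d_i/d_o = 0.507: τ_max = 16T/(π d_o³ (1−k⁴)), so d_o = [16T/(π τ_allow (1−k⁴))]^(1/3) = [16·402.0/(π·8.42×10^7·0.9339)]^(1/3) = 0.02964 m.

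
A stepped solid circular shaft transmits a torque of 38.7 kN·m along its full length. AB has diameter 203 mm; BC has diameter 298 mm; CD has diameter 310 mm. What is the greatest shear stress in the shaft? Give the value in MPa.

Under the same torque, τ_max = 16T/(πd³) is largest where d is smallest — segment AB (d = 203 mm).
τ_max = 16·38700/(π·(0.203)³) = 2.356×10^7 Pa.

23.6 MPa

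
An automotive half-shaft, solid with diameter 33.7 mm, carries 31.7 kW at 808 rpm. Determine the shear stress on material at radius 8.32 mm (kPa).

ω = 2π·808/60 = 84.61 rad/s, so T = P/ω = 31.7×10³ / 84.61 = 374.6 N·m.
J = πd⁴/32 = π(0.0337)⁴/32 = 1.266×10^-7 m⁴.
Shear stress varies linearly with radius: τ = T·r/J = 374.6 × 0.00832 / 1.266×10^-7 = 2.462×10^7 Pa.

24600 kPa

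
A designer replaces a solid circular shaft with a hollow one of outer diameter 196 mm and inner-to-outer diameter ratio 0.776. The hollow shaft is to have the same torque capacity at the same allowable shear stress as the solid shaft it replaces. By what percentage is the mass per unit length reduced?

Equal τ_max and T ⇒ the solid shaft needs d_s³ = d_o³(1−k⁴), so d_s = 196·(1−0.776⁴)^(1/3) = 168.7 mm.
Area ratio A_h/A_s = d_o²(1−k²)/d_s² = (1−k²)/(1−k⁴)^(2/3) = 0.5371.
Mass saving = 1 − 0.5371 = 46.3 %.

46.3 %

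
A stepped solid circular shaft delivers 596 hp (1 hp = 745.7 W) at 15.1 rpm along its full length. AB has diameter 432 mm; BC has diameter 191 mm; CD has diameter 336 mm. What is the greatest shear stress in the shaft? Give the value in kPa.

ω = 2π·15.1/60 = 1.581 rad/s, so T = P/ω = 596×745.7 / 1.581 = 281100 N·m.
Under the same torque, τ_max = 16T/(πd³) is largest where d is smallest — segment BC (d = 191 mm).
τ_max = 16·281100/(π·(0.191)³) = 2.054×10^8 Pa.

205000 kPa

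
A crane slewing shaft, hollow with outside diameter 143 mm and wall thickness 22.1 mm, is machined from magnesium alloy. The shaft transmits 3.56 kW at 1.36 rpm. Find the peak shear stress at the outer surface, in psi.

ω = 2π·1.36/60 = 0.1424 rad/s, so T = P/ω = 3.56×10³ / 0.1424 = 25000 N·m.
J = π(d_o⁴ − d_i⁴)/32 = π(0.143⁴ − 0.0988⁴)/32 = 3.170×10^-5 m⁴.
τ_max = T·r/J = 25000 × 0.0715 / 3.170×10^-5 = 5.638×10^7 Pa.

8180 psi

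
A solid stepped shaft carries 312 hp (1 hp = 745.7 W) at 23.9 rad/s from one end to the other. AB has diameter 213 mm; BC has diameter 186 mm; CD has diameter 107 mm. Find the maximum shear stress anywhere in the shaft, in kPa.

40500 kPa

ω = 23.9 rad/s, so T = P/ω = 312×745.7 / 23.90 = 9735 N·m.
Under the same torque, τ_max = 16T/(πd³) is largest where d is smallest — segment CD (d = 107 mm).
τ_max = 16·9735/(π·(0.107)³) = 4.047×10^7 Pa.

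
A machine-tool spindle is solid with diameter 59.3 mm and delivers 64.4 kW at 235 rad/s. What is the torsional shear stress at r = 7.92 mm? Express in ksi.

0.259 ksi

ω = 235 rad/s, so T = P/ω = 64.4×10³ / 235.0 = 274.0 N·m.
J = πd⁴/32 = π(0.0593)⁴/32 = 1.214×10^-6 m⁴.
Shear stress varies linearly with radius: τ = T·r/J = 274.0 × 0.00792 / 1.214×10^-6 = 1.788×10^6 Pa.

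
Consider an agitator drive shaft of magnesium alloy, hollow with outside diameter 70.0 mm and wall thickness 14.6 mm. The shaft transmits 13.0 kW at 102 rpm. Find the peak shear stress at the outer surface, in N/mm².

20.4 N/mm²

ω = 2π·102/60 = 10.68 rad/s, so T = P/ω = 13.0×10³ / 10.68 = 1217 N·m.
J = π(d_o⁴ − d_i⁴)/32 = π(0.0700⁴ − 0.0408⁴)/32 = 2.085×10^-6 m⁴.
τ_max = T·r/J = 1217 × 0.0350 / 2.085×10^-6 = 2.043×10^7 Pa.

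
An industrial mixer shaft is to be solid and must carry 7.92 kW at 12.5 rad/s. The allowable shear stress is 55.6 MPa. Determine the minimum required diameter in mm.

38.7 mm

ω = 12.5 rad/s, so T = P/ω = 7.92×10³ / 12.50 = 633.6 N·m.
For a solid shaft τ_max = 16T/(πd³), so d = (16T/(π τ_allow))^(1/3) = (16·633.6/(π·5.56×10^7))^(1/3) = 0.03872 m.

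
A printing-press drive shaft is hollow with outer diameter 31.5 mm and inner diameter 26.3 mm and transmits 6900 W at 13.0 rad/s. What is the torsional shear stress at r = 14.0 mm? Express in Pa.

1.50e8 Pa

ω = 13.0 rad/s, so T = P/ω = 6900 / 13.00 = 530.8 N·m.
J = π(d_o⁴ − d_i⁴)/32 = π(0.0315⁴ − 0.0263⁴)/32 = 4.969×10^-8 m⁴.
Shear stress varies linearly with radius: τ = T·r/J = 530.8 × 0.0140 / 4.969×10^-8 = 1.495×10^8 Pa.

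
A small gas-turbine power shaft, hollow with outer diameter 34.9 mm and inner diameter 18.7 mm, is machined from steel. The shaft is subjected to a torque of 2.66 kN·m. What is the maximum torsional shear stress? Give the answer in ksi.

J = π(d_o⁴ − d_i⁴)/32 = π(0.0349⁴ − 0.0187⁴)/32 = 1.336×10^-7 m⁴.
τ_max = T·r/J = 2660 × 0.0175 / 1.336×10^-7 = 3.473×10^8 Pa.

50.4 ksi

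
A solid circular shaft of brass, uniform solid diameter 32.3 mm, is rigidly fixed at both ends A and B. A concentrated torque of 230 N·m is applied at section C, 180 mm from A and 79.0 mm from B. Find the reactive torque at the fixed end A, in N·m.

70.2 N·m

With uniform GJ and both ends fixed, compatibility θ_AC = θ_CB gives T_A·a = T_B·b, together with T_A + T_B = T₀.
T_A = T₀·b/(a+b) = 230.0·79.0/259.0 = 70.15 N·m; T_B = 159.8 N·m.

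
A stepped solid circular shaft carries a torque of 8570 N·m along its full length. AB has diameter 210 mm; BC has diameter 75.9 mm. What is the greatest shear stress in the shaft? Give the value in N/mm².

Under the same torque, τ_max = 16T/(πd³) is largest where d is smallest — segment BC (d = 75.9 mm).
τ_max = 16·8570/(π·(0.0759)³) = 9.982×10^7 Pa.

99.8 N/mm²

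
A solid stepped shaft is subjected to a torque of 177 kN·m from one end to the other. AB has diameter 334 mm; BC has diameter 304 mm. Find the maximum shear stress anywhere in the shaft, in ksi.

Under the same torque, τ_max = 16T/(πd³) is largest where d is smallest — segment BC (d = 304 mm).
τ_max = 16·177000/(π·(0.304)³) = 3.209×10^7 Pa.

4.65 ksi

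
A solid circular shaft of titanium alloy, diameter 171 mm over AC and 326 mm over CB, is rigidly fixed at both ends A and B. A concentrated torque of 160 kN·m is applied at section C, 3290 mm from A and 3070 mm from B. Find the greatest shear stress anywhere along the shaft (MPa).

Compatibility: T_A·a/J_AC = T_B·b/J_CB with T_A + T_B = T₀.
J_AC = 8.39×10^-5 m⁴, J_CB = 1.11×10^-3 m⁴, so T_A = T₀·(J_AC/a)/((J_AC/a)+(J_CB/b)) = 10560 N·m, T_B = 149400 N·m.
τ in each portion: τ_AC = 1.08×10^7 Pa, τ_CB = 2.20×10^7 Pa; maximum is in CB.
τ_max = T_CB·r/J = 149400·0.163/1.11×10^-3 = 2.197×10^7 Pa.

22.0 MPa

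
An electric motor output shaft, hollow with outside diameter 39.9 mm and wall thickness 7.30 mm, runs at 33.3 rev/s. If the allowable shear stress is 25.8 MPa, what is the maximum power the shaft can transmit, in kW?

56.4 kW

J = π(d_o⁴ − d_i⁴)/32 = π(0.0399⁴ − 0.0253⁴)/32 = 2.086×10^-7 m⁴.
T_max = τ_allow·J/r = 2.58×10^7 × 2.086×10^-7 / 0.0199 = 269.8 N·m.
ω = 2π·33.3 = 209.2 rad/s, so P_max = T_max·ω = 5.644×10^4 W.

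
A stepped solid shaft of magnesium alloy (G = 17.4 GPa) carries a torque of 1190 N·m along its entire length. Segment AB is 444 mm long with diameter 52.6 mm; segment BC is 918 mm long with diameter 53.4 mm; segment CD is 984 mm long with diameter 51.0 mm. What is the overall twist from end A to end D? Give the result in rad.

J_AB = π(0.0526)⁴/32 = 7.52×10^-7 m⁴; J_BC = π(0.0534)⁴/32 = 7.98×10^-7 m⁴; J_CD = π(0.0510)⁴/32 = 6.64×10^-7 m⁴.
θ = (T/G)·Σ L_i/J_i = (1190/17.4×10⁹)·(0.444/7.52×10^-7 + 0.918/7.98×10^-7 + 0.984/6.64×10^-7) = 0.2204 rad.

0.220 rad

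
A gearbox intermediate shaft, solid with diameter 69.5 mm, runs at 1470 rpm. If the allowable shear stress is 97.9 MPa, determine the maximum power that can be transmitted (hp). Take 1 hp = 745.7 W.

J = πd⁴/32 = π(0.0695)⁴/32 = 2.291×10^-6 m⁴.
T_max = τ_allow·J/r = 9.79×10^7 × 2.291×10^-6 / 0.0348 = 6453 N·m.
ω = 2π·1470/60 = 153.9 rad/s, so P_max = T_max·ω = 9.934×10^5 W.

1330 hp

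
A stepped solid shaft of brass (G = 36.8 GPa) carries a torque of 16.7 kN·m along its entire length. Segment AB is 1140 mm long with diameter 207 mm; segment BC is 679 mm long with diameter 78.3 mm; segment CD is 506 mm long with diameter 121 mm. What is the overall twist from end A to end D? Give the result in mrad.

97.3 mrad

J_AB = π(0.207)⁴/32 = 1.80×10^-4 m⁴; J_BC = π(0.0783)⁴/32 = 3.69×10^-6 m⁴; J_CD = π(0.121)⁴/32 = 2.10×10^-5 m⁴.
θ = (T/G)·Σ L_i/J_i = (16700/36.8×10⁹)·(1.14/1.80×10^-4 + 0.679/3.69×10^-6 + 0.506/2.10×10^-5) = 0.09728 rad.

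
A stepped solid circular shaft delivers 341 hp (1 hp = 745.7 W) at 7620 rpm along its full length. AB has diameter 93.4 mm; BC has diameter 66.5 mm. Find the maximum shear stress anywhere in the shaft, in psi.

ω = 2π·7620/60 = 798.0 rad/s, so T = P/ω = 341×745.7 / 798.0 = 318.7 N·m.
Under the same torque, τ_max = 16T/(πd³) is largest where d is smallest — segment BC (d = 66.5 mm).
τ_max = 16·318.7/(π·(0.0665)³) = 5.519×10^6 Pa.

800 psi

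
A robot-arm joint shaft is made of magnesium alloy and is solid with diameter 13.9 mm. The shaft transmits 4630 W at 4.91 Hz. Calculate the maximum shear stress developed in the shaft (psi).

ω = 2π·4.91 = 30.85 rad/s, so T = P/ω = 4630 / 30.85 = 150.1 N·m.
J = πd⁴/32 = π(0.0139)⁴/32 = 3.665×10^-9 m⁴.
τ_max = T·r/J = 150.1 × 0.00695 / 3.665×10^-9 = 2.846×10^8 Pa.

41300 psi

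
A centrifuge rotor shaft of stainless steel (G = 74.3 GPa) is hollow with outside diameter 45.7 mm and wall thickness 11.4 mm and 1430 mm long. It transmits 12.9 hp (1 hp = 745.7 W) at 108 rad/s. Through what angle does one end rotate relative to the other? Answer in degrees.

0.245°

ω = 108 rad/s, so T = P/ω = 12.9×745.7 / 108.0 = 89.07 N·m.
J = π(d_o⁴ − d_i⁴)/32 = π(0.0457⁴ − 0.0229⁴)/32 = 4.012×10^-7 m⁴.
θ = T·L/(G·J) = 89.07 × 1.43 / (74.3×10⁹ × 4.012×10^-7) = 4.273×10^-3 rad.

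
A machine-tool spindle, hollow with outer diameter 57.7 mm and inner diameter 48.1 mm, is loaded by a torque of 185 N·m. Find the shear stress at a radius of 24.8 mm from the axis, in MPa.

8.15 MPa

J = π(d_o⁴ − d_i⁴)/32 = π(0.0577⁴ − 0.0481⁴)/32 = 5.627×10^-7 m⁴.
Shear stress varies linearly with radius: τ = T·r/J = 185.0 × 0.0248 / 5.627×10^-7 = 8.154×10^6 Pa.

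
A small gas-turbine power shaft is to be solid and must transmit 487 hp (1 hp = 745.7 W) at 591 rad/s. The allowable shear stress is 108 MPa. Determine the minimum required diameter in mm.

ω = 591 rad/s, so T = P/ω = 487×745.7 / 591.0 = 614.5 N·m.
For a solid shaft τ_max = 16T/(πd³), so d = (16T/(π τ_allow))^(1/3) = (16·614.5/(π·1.08×10^8))^(1/3) = 0.03072 m.

30.7 mm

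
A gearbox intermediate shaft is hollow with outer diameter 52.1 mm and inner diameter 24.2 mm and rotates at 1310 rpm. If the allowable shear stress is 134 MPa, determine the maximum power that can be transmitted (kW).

487 kW

J = π(d_o⁴ − d_i⁴)/32 = π(0.0521⁴ − 0.0242⁴)/32 = 6.897×10^-7 m⁴.
T_max = τ_allow·J/r = 1.34×10^8 × 6.897×10^-7 / 0.0261 = 3548 N·m.
ω = 2π·1310/60 = 137.2 rad/s, so P_max = T_max·ω = 4.867×10^5 W.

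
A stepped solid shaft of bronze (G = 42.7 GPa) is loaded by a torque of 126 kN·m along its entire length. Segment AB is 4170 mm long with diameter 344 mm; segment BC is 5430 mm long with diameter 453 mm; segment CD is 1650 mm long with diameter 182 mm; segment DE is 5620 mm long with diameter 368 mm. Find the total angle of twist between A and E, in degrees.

J_AB = π(0.344)⁴/32 = 1.37×10^-3 m⁴; J_BC = π(0.453)⁴/32 = 4.13×10^-3 m⁴; J_CD = π(0.182)⁴/32 = 1.08×10^-4 m⁴; J_DE = π(0.368)⁴/32 = 1.80×10^-3 m⁴.
θ = (T/G)·Σ L_i/J_i = (126000/42.7×10⁹)·(4.17/1.37×10^-3 + 5.43/4.13×10^-3 + 1.65/1.08×10^-4 + 5.62/1.80×10^-3) = 0.06724 rad.

3.85°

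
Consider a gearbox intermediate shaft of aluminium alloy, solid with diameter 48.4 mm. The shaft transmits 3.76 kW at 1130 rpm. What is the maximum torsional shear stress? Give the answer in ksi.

0.207 ksi

ω = 2π·1130/60 = 118.3 rad/s, so T = P/ω = 3.76×10³ / 118.3 = 31.77 N·m.
J = πd⁴/32 = π(0.0484)⁴/32 = 5.387×10^-7 m⁴.
τ_max = T·r/J = 31.77 × 0.0242 / 5.387×10^-7 = 1.427×10^6 Pa.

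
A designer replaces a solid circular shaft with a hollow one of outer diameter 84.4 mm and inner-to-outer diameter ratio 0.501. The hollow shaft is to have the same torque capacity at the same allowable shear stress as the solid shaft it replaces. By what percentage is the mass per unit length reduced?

Equal τ_max and T ⇒ the solid shaft needs d_s³ = d_o³(1−k⁴), so d_s = 84.4·(1−0.501⁴)^(1/3) = 82.59 mm.
Area ratio A_h/A_s = d_o²(1−k²)/d_s² = (1−k²)/(1−k⁴)^(2/3) = 0.7822.
Mass saving = 1 − 0.7822 = 21.8 %.

21.8 %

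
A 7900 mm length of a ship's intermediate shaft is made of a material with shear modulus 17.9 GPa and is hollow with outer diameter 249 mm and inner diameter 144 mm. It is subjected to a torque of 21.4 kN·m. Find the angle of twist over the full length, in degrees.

J = π(d_o⁴ − d_i⁴)/32 = π(0.249⁴ − 0.144⁴)/32 = 3.352×10^-4 m⁴.
θ = T·L/(G·J) = 21400 × 7.90 / (17.9×10⁹ × 3.352×10^-4) = 0.02818 rad.

1.61°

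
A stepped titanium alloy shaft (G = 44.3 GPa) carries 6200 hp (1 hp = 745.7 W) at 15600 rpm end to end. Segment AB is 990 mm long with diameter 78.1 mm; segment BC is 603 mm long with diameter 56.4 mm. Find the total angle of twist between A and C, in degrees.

ω = 2π·15600/60 = 1634 rad/s, so T = P/ω = 6200×745.7 / 1634 = 2830 N·m.
J_AB = π(0.0781)⁴/32 = 3.65×10^-6 m⁴; J_BC = π(0.0564)⁴/32 = 9.93×10^-7 m⁴.
θ = (T/G)·Σ L_i/J_i = (2830/44.3×10⁹)·(0.990/3.65×10^-6 + 0.603/9.93×10^-7) = 0.05609 rad.

3.21°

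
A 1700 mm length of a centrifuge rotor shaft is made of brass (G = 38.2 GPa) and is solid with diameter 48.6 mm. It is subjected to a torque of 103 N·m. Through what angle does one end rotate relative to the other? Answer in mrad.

J = πd⁴/32 = π(0.0486)⁴/32 = 5.477×10^-7 m⁴.
θ = T·L/(G·J) = 103.0 × 1.70 / (38.2×10⁹ × 5.477×10^-7) = 8.369×10^-3 rad.

8.37 mrad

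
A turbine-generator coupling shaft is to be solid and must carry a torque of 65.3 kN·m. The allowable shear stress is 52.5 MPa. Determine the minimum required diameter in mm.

185 mm

For a solid shaft τ_max = 16T/(πd³), so d = (16T/(π τ_allow))^(1/3) = (16·65300/(π·5.25×10^7))^(1/3) = 0.1850 m.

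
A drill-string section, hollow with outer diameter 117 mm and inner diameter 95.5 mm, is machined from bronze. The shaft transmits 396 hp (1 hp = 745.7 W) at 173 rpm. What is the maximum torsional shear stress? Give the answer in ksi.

13.5 ksi

ω = 2π·173/60 = 18.12 rad/s, so T = P/ω = 396×745.7 / 18.12 = 16300 N·m.
J = π(d_o⁴ − d_i⁴)/32 = π(0.117⁴ − 0.0955⁴)/32 = 1.023×10^-5 m⁴.
τ_max = T·r/J = 16300 × 0.0585 / 1.023×10^-5 = 9.320×10^7 Pa.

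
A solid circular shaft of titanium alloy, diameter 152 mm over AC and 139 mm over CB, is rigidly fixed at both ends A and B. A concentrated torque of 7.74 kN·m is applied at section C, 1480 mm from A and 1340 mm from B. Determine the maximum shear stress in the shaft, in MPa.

6.40 MPa

Compatibility: T_A·a/J_AC = T_B·b/J_CB with T_A + T_B = T₀.
J_AC = 5.24×10^-5 m⁴, J_CB = 3.66×10^-5 m⁴, so T_A = T₀·(J_AC/a)/((J_AC/a)+(J_CB/b)) = 4367 N·m, T_B = 3373 N·m.
τ in each portion: τ_AC = 6.33×10^6 Pa, τ_CB = 6.40×10^6 Pa; maximum is in CB.
τ_max = T_CB·r/J = 3373·0.0695/3.66×10^-5 = 6.397×10^6 Pa.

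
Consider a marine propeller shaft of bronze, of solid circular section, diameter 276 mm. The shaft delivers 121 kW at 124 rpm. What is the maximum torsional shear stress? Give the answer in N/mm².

2.26 N/mm²

ω = 2π·124/60 = 12.99 rad/s, so T = P/ω = 121×10³ / 12.99 = 9318 N·m.
J = πd⁴/32 = π(0.276)⁴/32 = 5.697×10^-4 m⁴.
τ_max = T·r/J = 9318 × 0.138 / 5.697×10^-4 = 2.257×10^6 Pa.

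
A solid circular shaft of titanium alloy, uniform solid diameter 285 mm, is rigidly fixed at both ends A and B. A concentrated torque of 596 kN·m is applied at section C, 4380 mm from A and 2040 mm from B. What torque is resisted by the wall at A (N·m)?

189000 N·m

With uniform GJ and both ends fixed, compatibility θ_AC = θ_CB gives T_A·a = T_B·b, together with T_A + T_B = T₀.
T_A = T₀·b/(a+b) = 596000·2040/6420 = 189400 N·m; T_B = 406600 N·m.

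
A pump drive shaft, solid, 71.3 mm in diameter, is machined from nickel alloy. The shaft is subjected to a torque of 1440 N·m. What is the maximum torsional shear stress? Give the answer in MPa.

20.2 MPa

J = πd⁴/32 = π(0.0713)⁴/32 = 2.537×10^-6 m⁴.
τ_max = T·r/J = 1440 × 0.0357 / 2.537×10^-6 = 2.023×10^7 Pa.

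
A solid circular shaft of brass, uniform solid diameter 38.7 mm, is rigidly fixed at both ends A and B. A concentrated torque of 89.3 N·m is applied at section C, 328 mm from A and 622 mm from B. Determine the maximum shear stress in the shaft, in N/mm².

5.14 N/mm²

With uniform GJ and both ends fixed, compatibility θ_AC = θ_CB gives T_A·a = T_B·b, together with T_A + T_B = T₀.
T_A = T₀·b/(a+b) = 89.30·622/950.0 = 58.47 N·m; T_B = 30.83 N·m.
τ in each portion: τ_AC = 5.14×10^6 Pa, τ_CB = 2.71×10^6 Pa; maximum is in AC.
τ_max = T_AC·r/J = 58.47·0.0194/2.20×10^-7 = 5.138×10^6 Pa.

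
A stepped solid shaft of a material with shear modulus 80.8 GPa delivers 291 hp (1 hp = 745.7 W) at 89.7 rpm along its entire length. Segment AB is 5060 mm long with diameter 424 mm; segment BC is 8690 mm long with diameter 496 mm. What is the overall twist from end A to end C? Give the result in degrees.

0.0501°

ω = 2π·89.7/60 = 9.393 rad/s, so T = P/ω = 291×745.7 / 9.393 = 23100 N·m.
J_AB = π(0.424)⁴/32 = 3.17×10^-3 m⁴; J_BC = π(0.496)⁴/32 = 5.94×10^-3 m⁴.
θ = (T/G)·Σ L_i/J_i = (23100/80.8×10⁹)·(5.06/3.17×10^-3 + 8.69/5.94×10^-3) = 8.741×10^-4 rad.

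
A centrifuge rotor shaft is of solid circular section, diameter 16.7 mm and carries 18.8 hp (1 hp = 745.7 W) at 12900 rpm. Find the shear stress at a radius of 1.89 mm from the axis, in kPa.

ω = 2π·12900/60 = 1351 rad/s, so T = P/ω = 18.8×745.7 / 1351 = 10.38 N·m.
J = πd⁴/32 = π(0.0167)⁴/32 = 7.636×10^-9 m⁴.
Shear stress varies linearly with radius: τ = T·r/J = 10.38 × 0.00189 / 7.636×10^-9 = 2.569×10^6 Pa.

2570 kPa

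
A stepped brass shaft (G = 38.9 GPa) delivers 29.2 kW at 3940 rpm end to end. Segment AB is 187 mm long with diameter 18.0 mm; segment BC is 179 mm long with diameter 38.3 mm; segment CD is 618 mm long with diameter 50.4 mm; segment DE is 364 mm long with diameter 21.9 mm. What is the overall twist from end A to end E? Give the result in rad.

ω = 2π·3940/60 = 412.6 rad/s, so T = P/ω = 29.2×10³ / 412.6 = 70.77 N·m.
J_AB = π(0.0180)⁴/32 = 1.03×10^-8 m⁴; J_BC = π(0.0383)⁴/32 = 2.11×10^-7 m⁴; J_CD = π(0.0504)⁴/32 = 6.33×10^-7 m⁴; J_DE = π(0.0219)⁴/32 = 2.26×10^-8 m⁴.
θ = (T/G)·Σ L_i/J_i = (70.77/38.9×10⁹)·(0.187/1.03×10^-8 + 0.179/2.11×10^-7 + 0.618/6.33×10^-7 + 0.364/2.26×10^-8) = 0.06565 rad.

0.0657 rad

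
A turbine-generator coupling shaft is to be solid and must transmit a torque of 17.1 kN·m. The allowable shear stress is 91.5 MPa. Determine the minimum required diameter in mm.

For a solid shaft τ_max = 16T/(πd³), so d = (16T/(π τ_allow))^(1/3) = (16·17100/(π·9.15×10^7))^(1/3) = 0.09837 m.

98.4 mm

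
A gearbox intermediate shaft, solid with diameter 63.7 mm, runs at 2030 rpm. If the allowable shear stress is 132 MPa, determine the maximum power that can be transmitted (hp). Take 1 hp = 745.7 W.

1910 hp

J = πd⁴/32 = π(0.0637)⁴/32 = 1.616×10^-6 m⁴.
T_max = τ_allow·J/r = 1.32×10^8 × 1.616×10^-6 / 0.0319 = 6699 N·m.
ω = 2π·2030/60 = 212.6 rad/s, so P_max = T_max·ω = 1.424×10^6 W.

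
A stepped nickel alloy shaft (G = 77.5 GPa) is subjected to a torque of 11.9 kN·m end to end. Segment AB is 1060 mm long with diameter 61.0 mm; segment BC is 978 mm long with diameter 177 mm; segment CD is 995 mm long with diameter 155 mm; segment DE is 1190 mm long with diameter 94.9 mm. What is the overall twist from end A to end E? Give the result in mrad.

147 mrad

J_AB = π(0.0610)⁴/32 = 1.36×10^-6 m⁴; J_BC = π(0.177)⁴/32 = 9.64×10^-5 m⁴; J_CD = π(0.155)⁴/32 = 5.67×10^-5 m⁴; J_DE = π(0.0949)⁴/32 = 7.96×10^-6 m⁴.
θ = (T/G)·Σ L_i/J_i = (11900/77.5×10⁹)·(1.06/1.36×10^-6 + 0.978/9.64×10^-5 + 0.995/5.67×10^-5 + 1.19/7.96×10^-6) = 0.1469 rad.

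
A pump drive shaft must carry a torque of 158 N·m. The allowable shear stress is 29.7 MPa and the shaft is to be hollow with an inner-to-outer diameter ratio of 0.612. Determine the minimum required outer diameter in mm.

For a hollow shaft with d_i/d_o = 0.612: τ_max = 16T/(π d_o³ (1−k⁴)), so d_o = [16T/(π τ_allow (1−k⁴))]^(1/3) = [16·158.0/(π·2.97×10^7·0.8597)]^(1/3) = 0.03159 m.

31.6 mm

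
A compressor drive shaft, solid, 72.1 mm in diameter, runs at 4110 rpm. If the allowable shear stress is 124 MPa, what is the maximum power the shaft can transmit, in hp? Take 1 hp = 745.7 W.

5270 hp

J = πd⁴/32 = π(0.0721)⁴/32 = 2.653×10^-6 m⁴.
T_max = τ_allow·J/r = 1.24×10^8 × 2.653×10^-6 / 0.0360 = 9126 N·m.
ω = 2π·4110/60 = 430.4 rad/s, so P_max = T_max·ω = 3.928×10^6 W.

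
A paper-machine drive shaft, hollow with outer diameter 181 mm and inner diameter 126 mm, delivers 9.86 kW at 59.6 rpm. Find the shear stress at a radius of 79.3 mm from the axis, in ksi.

ω = 2π·59.6/60 = 6.241 rad/s, so T = P/ω = 9.86×10³ / 6.241 = 1580 N·m.
J = π(d_o⁴ − d_i⁴)/32 = π(0.181⁴ − 0.126⁴)/32 = 8.062×10^-5 m⁴.
Shear stress varies linearly with radius: τ = T·r/J = 1580 × 0.0793 / 8.062×10^-5 = 1.554×10^6 Pa.

0.225 ksi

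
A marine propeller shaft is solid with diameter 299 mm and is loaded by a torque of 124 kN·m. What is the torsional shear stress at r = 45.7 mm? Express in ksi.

J = πd⁴/32 = π(0.299)⁴/32 = 7.847×10^-4 m⁴.
Shear stress varies linearly with radius: τ = T·r/J = 124000 × 0.0457 / 7.847×10^-4 = 7.222×10^6 Pa.

1.05 ksi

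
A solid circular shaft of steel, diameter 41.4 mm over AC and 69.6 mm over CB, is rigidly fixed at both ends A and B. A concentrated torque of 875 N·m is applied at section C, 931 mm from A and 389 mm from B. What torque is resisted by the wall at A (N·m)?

43.5 N·m

Compatibility: T_A·a/J_AC = T_B·b/J_CB with T_A + T_B = T₀.
J_AC = 2.88×10^-7 m⁴, J_CB = 2.30×10^-6 m⁴, so T_A = T₀·(J_AC/a)/((J_AC/a)+(J_CB/b)) = 43.49 N·m, T_B = 831.5 N·m.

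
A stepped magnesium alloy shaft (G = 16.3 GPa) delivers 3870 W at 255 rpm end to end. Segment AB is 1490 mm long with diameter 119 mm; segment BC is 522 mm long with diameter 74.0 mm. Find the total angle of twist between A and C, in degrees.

ω = 2π·255/60 = 26.70 rad/s, so T = P/ω = 3870 / 26.70 = 144.9 N·m.
J_AB = π(0.119)⁴/32 = 1.97×10^-5 m⁴; J_BC = π(0.0740)⁴/32 = 2.94×10^-6 m⁴.
θ = (T/G)·Σ L_i/J_i = (144.9/16.3×10⁹)·(1.49/1.97×10^-5 + 0.522/2.94×10^-6) = 2.249×10^-3 rad.

0.129°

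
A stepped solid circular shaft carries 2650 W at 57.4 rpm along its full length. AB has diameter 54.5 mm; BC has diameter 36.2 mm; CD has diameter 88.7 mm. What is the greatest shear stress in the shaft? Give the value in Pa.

ω = 2π·57.4/60 = 6.011 rad/s, so T = P/ω = 2650 / 6.011 = 440.9 N·m.
Under the same torque, τ_max = 16T/(πd³) is largest where d is smallest — segment BC (d = 36.2 mm).
τ_max = 16·440.9/(π·(0.0362)³) = 4.733×10^7 Pa.

4.73e7 Pa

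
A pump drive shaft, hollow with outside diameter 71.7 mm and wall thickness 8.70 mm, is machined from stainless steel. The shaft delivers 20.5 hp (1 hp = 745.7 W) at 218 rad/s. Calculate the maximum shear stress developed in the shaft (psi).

209 psi

ω = 218 rad/s, so T = P/ω = 20.5×745.7 / 218.0 = 70.12 N·m.
J = π(d_o⁴ − d_i⁴)/32 = π(0.0717⁴ − 0.0543⁴)/32 = 1.741×10^-6 m⁴.
τ_max = T·r/J = 70.12 × 0.0358 / 1.741×10^-6 = 1.444×10^6 Pa.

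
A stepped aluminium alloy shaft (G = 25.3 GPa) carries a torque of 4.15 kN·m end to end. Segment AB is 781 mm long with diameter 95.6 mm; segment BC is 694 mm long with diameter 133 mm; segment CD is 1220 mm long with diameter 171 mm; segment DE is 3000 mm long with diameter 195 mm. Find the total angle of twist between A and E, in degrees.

1.44°

J_AB = π(0.0956)⁴/32 = 8.20×10^-6 m⁴; J_BC = π(0.133)⁴/32 = 3.07×10^-5 m⁴; J_CD = π(0.171)⁴/32 = 8.39×10^-5 m⁴; J_DE = π(0.195)⁴/32 = 1.42×10^-4 m⁴.
θ = (T/G)·Σ L_i/J_i = (4150/25.3×10⁹)·(0.781/8.20×10^-6 + 0.694/3.07×10^-5 + 1.22/8.39×10^-5 + 3.00/1.42×10^-4) = 0.02518 rad.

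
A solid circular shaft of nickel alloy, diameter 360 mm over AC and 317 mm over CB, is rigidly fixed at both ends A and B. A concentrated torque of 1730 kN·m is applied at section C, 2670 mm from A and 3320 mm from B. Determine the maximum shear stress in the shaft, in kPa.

127000 kPa

Compatibility: T_A·a/J_AC = T_B·b/J_CB with T_A + T_B = T₀.
J_AC = 1.65×10^-3 m⁴, J_CB = 9.91×10^-4 m⁴, so T_A = T₀·(J_AC/a)/((J_AC/a)+(J_CB/b)) = 1.166e6 N·m, T_B = 563800 N·m.
τ in each portion: τ_AC = 1.27×10^8 Pa, τ_CB = 9.01×10^7 Pa; maximum is in AC.
τ_max = T_AC·r/J = 1.166e6·0.180/1.65×10^-3 = 1.273×10^8 Pa.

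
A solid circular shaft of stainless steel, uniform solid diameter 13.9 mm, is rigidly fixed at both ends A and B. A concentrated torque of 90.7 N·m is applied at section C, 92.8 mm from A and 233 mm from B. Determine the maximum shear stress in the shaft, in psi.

17800 psi

With uniform GJ and both ends fixed, compatibility θ_AC = θ_CB gives T_A·a = T_B·b, together with T_A + T_B = T₀.
T_A = T₀·b/(a+b) = 90.70·233/325.8 = 64.87 N·m; T_B = 25.83 N·m.
τ in each portion: τ_AC = 1.23×10^8 Pa, τ_CB = 4.90×10^7 Pa; maximum is in AC.
τ_max = T_AC·r/J = 64.87·0.00695/3.66×10^-9 = 1.230×10^8 Pa.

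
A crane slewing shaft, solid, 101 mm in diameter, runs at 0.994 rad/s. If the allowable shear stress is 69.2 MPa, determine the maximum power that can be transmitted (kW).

13.9 kW

J = πd⁴/32 = π(0.101)⁴/32 = 1.022×10^-5 m⁴.
T_max = τ_allow·J/r = 6.92×10^7 × 1.022×10^-5 / 0.0505 = 14000 N·m.
ω = 0.994 rad/s, so P_max = T_max·ω = 1.392×10^4 W.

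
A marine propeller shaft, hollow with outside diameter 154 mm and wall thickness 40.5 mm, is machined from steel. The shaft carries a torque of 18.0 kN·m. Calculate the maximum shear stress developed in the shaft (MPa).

26.4 MPa

J = π(d_o⁴ − d_i⁴)/32 = π(0.154⁴ − 0.0730⁴)/32 = 5.243×10^-5 m⁴.
τ_max = T·r/J = 18000 × 0.0770 / 5.243×10^-5 = 2.644×10^7 Pa.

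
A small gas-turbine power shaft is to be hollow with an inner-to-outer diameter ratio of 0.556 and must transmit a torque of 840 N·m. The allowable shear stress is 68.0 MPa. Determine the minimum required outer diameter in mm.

For a hollow shaft with d_i/d_o = 0.556: τ_max = 16T/(π d_o³ (1−k⁴)), so d_o = [16T/(π τ_allow (1−k⁴))]^(1/3) = [16·840.0/(π·6.80×10^7·0.9044)]^(1/3) = 0.04113 m.

41.1 mm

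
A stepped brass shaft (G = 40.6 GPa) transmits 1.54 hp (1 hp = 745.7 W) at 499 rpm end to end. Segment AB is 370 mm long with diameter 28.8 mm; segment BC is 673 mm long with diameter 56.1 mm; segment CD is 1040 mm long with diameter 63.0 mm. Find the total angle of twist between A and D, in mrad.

3.70 mrad

ω = 2π·499/60 = 52.26 rad/s, so T = P/ω = 1.54×745.7 / 52.26 = 21.98 N·m.
J_AB = π(0.0288)⁴/32 = 6.75×10^-8 m⁴; J_BC = π(0.0561)⁴/32 = 9.72×10^-7 m⁴; J_CD = π(0.0630)⁴/32 = 1.55×10^-6 m⁴.
θ = (T/G)·Σ L_i/J_i = (21.98/40.6×10⁹)·(0.370/6.75×10^-8 + 0.673/9.72×10^-7 + 1.04/1.55×10^-6) = 3.704×10^-3 rad.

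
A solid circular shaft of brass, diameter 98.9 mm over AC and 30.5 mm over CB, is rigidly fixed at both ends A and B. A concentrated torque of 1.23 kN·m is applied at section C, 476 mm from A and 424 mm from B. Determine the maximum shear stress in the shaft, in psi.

Compatibility: T_A·a/J_AC = T_B·b/J_CB with T_A + T_B = T₀.
J_AC = 9.39×10^-6 m⁴, J_CB = 8.50×10^-8 m⁴, so T_A = T₀·(J_AC/a)/((J_AC/a)+(J_CB/b)) = 1218 N·m, T_B = 12.36 N·m.
τ in each portion: τ_AC = 6.41×10^6 Pa, τ_CB = 2.22×10^6 Pa; maximum is in AC.
τ_max = T_AC·r/J = 1218·0.0495/9.39×10^-6 = 6.411×10^6 Pa.

930 psi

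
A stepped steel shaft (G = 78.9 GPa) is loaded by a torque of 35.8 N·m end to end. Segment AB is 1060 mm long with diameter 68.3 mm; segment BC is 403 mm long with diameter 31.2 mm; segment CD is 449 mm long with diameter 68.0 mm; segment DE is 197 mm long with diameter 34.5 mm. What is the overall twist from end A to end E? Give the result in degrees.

0.168°

J_AB = π(0.0683)⁴/32 = 2.14×10^-6 m⁴; J_BC = π(0.0312)⁴/32 = 9.30×10^-8 m⁴; J_CD = π(0.0680)⁴/32 = 2.10×10^-6 m⁴; J_DE = π(0.0345)⁴/32 = 1.39×10^-7 m⁴.
θ = (T/G)·Σ L_i/J_i = (35.80/78.9×10⁹)·(1.06/2.14×10^-6 + 0.403/9.30×10^-8 + 0.449/2.10×10^-6 + 0.197/1.39×10^-7) = 2.930×10^-3 rad.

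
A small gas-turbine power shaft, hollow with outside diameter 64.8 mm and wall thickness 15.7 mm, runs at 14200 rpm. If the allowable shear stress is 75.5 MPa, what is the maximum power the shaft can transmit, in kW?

5570 kW

J = π(d_o⁴ − d_i⁴)/32 = π(0.0648⁴ − 0.0334⁴)/32 = 1.609×10^-6 m⁴.
T_max = τ_allow·J/r = 7.55×10^7 × 1.609×10^-6 / 0.0324 = 3749 N·m.
ω = 2π·14200/60 = 1487 rad/s, so P_max = T_max·ω = 5.575×10^6 W.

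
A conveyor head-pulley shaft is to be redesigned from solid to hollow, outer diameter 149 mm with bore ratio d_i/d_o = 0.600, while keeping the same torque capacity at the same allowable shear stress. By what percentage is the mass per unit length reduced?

Equal τ_max and T ⇒ the solid shaft needs d_s³ = d_o³(1−k⁴), so d_s = 149·(1−0.600⁴)^(1/3) = 142.3 mm.
Area ratio A_h/A_s = d_o²(1−k²)/d_s² = (1−k²)/(1−k⁴)^(2/3) = 0.7020.
Mass saving = 1 − 0.7020 = 29.8 %.

29.8 %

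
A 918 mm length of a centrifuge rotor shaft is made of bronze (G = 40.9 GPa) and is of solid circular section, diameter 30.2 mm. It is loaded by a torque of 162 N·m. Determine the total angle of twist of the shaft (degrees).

2.55°

J = πd⁴/32 = π(0.0302)⁴/32 = 8.166×10^-8 m⁴.
θ = T·L/(G·J) = 162.0 × 0.918 / (40.9×10⁹ × 8.166×10^-8) = 0.04453 rad.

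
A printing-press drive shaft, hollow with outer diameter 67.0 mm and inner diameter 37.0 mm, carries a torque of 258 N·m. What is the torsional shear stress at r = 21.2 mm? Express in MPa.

3.05 MPa

J = π(d_o⁴ − d_i⁴)/32 = π(0.0670⁴ − 0.0370⁴)/32 = 1.794×10^-6 m⁴.
Shear stress varies linearly with radius: τ = T·r/J = 258.0 × 0.0212 / 1.794×10^-6 = 3.048×10^6 Pa.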